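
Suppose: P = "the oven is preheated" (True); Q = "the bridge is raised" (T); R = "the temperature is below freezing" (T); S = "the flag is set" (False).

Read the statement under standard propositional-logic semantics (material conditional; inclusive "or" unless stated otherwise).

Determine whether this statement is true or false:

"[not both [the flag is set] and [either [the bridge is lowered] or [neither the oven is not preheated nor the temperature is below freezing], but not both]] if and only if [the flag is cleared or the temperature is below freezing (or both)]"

Parsed as (S nand (not Q xor (not P nor R))) iff (not S or R)

not Q = not True = False
not P = not True = False
not P nor R = False nor True = False
not Q xor (not P nor R) = False xor False = False
S nand (not Q xor (not P nor R)) = False nand False = True
not S = not False = True
not S or R = True or True = True
(S nand (not Q xor (not P nor R))) iff (not S or R) = True iff True = True

The statement is true.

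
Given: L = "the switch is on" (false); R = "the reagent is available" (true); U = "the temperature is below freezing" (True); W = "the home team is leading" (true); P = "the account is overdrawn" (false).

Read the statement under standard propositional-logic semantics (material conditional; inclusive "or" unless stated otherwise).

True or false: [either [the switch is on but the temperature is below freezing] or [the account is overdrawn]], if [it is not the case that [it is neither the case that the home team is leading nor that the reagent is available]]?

This is ¬(W ↓ R) → ((L ∧ U) ∨ P).

W ↓ R = T ↓ T = F
¬(W ↓ R) = ¬F = T
L ∧ U = F ∧ T = F
(L ∧ U) ∨ P = F ∨ F = F
¬(W ↓ R) → ((L ∧ U) ∨ P) = T → F = F

The statement is false.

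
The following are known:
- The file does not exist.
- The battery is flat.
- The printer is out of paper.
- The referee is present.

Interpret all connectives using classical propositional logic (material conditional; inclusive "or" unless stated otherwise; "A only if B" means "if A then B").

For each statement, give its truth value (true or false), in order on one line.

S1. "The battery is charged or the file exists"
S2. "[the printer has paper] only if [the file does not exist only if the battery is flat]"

S1 F; S2 T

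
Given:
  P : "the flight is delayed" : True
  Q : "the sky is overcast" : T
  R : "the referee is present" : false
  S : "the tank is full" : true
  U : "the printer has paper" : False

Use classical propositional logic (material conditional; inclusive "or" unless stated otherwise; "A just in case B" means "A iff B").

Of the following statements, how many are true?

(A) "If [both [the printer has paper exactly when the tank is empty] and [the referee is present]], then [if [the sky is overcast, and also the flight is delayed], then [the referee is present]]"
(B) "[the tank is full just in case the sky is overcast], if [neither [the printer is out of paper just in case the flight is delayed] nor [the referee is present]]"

2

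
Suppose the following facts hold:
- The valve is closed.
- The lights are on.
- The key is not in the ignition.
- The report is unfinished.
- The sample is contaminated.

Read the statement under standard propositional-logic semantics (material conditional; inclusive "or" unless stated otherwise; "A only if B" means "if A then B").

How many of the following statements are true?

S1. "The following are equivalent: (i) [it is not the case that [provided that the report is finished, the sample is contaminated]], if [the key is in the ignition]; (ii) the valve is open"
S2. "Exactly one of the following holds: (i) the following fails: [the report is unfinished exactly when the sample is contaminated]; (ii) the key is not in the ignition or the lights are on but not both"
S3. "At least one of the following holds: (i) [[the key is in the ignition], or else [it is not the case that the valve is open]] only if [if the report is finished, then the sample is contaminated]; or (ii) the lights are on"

1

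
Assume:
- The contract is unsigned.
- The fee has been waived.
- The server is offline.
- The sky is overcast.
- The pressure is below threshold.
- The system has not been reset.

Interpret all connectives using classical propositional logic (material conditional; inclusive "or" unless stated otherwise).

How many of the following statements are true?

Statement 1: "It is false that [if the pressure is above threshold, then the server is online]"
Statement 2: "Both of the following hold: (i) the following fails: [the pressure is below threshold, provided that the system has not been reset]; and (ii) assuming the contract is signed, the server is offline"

Let P = "the pressure is above threshold" (F), Q = "the server is online" (F), L = "the system has been reset" (F), M = "the contract is signed" (F).

Statement 1: This is ~(P -> Q).

P -> Q = F -> F = T
~(P -> Q) = ~T = F
So Statement 1 is false.

Statement 2: In symbols: ~(~L -> ~P) & (M -> ~Q)

~L = ~F = T
~P = ~F = T
~L -> ~P = T -> T = T
~(~L -> ~P) = ~T = F
~Q = ~F = T
M -> ~Q = F -> T = T
~(~L -> ~P) & (M -> ~Q) = F & T = F
Hence Statement 2 is false.

0 of the 2 statements are true (none).

0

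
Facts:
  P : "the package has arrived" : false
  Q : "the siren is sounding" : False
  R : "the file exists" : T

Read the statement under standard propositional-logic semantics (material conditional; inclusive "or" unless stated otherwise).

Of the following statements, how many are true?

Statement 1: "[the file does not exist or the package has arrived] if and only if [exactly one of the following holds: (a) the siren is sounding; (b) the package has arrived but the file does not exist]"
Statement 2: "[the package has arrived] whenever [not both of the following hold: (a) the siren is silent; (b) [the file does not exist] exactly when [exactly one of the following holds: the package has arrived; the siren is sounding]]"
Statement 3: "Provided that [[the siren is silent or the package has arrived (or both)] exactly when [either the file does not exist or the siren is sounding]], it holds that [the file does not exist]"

Statement 1: This is (~R | P) <-> (Q xor (P & ~R)).

~R = ~T = F
~R | P = F | F = F
~R = ~T = F
P & ~R = F & F = F
Q xor (P & ~R) = F xor F = F
(~R | P) <-> (Q xor (P & ~R)) = F <-> F = T
Hence Statement 1 is true.

Statement 2: In symbols: (~Q nand (~R <-> (P xor Q))) -> P

~Q = ~F = T
~R = ~T = F
P xor Q = F xor F = F
~R <-> (P xor Q) = F <-> F = T
~Q nand (~R <-> (P xor Q)) = T nand T = F
(~Q nand (~R <-> (P xor Q))) -> P = F -> F = T
Thus Statement 2 is true.

Statement 3: Formalization: ((~Q | P) <-> (~R | Q)) -> ~R

~Q = ~F = T
~Q | P = T | F = T
~R = ~T = F
~R | Q = F | F = F
(~Q | P) <-> (~R | Q) = T <-> F = F
~R = ~T = F
((~Q | P) <-> (~R | Q)) -> ~R = F -> F = T
Hence Statement 3 is true.

3 of the 3 statements are true (Statement 1, Statement 2, Statement 3).

3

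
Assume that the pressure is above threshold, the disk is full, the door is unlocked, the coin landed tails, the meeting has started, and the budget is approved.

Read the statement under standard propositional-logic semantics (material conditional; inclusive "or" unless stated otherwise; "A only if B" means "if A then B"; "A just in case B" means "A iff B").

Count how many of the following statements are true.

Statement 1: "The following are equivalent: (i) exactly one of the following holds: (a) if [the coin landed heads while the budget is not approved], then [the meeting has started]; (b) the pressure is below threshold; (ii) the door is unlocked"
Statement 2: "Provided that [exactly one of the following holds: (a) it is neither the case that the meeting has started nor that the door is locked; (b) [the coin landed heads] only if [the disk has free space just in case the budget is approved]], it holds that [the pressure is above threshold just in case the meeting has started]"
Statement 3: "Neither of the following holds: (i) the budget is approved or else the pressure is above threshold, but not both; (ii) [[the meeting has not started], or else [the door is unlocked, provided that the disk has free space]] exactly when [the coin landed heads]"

Let N = "the coin landed heads" (False), D = "the budget is approved" (True), W = "the meeting has started" (True), H = "the pressure is above threshold" (True), Q = "the door is locked" (False), V = "the disk is full" (True).

Statement 1: In symbols: (((N and not D) -> W) xor not H) iff not Q

not D = not True = False
N and not D = False and False = False
(N and not D) -> W = False -> True = True
not H = not True = False
((N and not D) -> W) xor not H = True xor False = True
not Q = not False = True
(((N and not D) -> W) xor not H) iff not Q = True iff True = True
Hence Statement 1 is true.

Statement 2: This is ((W nor Q) xor (N -> (not V iff D))) -> (H iff W).

W nor Q = True nor False = False
not V = not True = False
not V iff D = False iff True = False
N -> (not V iff D) = False -> False = True
(W nor Q) xor (N -> (not V iff D)) = False xor True = True
H iff W = True iff True = True
((W nor Q) xor (N -> (not V iff D))) -> (H iff W) = True -> True = True
Thus Statement 2 is true.

Statement 3: In symbols: (D xor H) nor ((not W or (not V -> not Q)) iff N)

D xor H = True xor True = False
not W = not True = False
not V = not True = False
not Q = not False = True
not V -> not Q = False -> True = True
not W or (not V -> not Q) = False or True = True
(not W or (not V -> not Q)) iff N = True iff False = False
(D xor H) nor ((not W or (not V -> not Q)) iff N) = False nor False = True
Hence Statement 3 is true.

True statements: 3 (Statement 1, Statement 2, Statement 3).

3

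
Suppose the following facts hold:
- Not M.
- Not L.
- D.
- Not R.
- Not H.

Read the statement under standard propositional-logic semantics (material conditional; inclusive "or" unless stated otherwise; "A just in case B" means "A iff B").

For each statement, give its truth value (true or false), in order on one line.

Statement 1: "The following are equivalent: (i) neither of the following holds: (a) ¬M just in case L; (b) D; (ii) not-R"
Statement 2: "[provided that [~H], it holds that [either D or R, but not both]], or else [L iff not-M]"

Statement 1: This is ((¬M ↔ L) ↓ D) ↔ ¬R.

¬M = ¬F = T
¬M ↔ L = T ↔ F = F
(¬M ↔ L) ↓ D = F ↓ T = F
¬R = ¬F = T
((¬M ↔ L) ↓ D) ↔ ¬R = F ↔ T = F
Thus Statement 1 is false.

Statement 2: This is (¬H → (D ⊕ R)) ∨ (L ↔ ¬M).

¬H = ¬F = T
D ⊕ R = T ⊕ F = T
¬H → (D ⊕ R) = T → T = T
¬M = ¬F = T
L ↔ ¬M = F ↔ T = F
(¬H → (D ⊕ R)) ∨ (L ↔ ¬M) = T ∨ F = T
Hence Statement 2 is true.

Statement 1 false, Statement 2 true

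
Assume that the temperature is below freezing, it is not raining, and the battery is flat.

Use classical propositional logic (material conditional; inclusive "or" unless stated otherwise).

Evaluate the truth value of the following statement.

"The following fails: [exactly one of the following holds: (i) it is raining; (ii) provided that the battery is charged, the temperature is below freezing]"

false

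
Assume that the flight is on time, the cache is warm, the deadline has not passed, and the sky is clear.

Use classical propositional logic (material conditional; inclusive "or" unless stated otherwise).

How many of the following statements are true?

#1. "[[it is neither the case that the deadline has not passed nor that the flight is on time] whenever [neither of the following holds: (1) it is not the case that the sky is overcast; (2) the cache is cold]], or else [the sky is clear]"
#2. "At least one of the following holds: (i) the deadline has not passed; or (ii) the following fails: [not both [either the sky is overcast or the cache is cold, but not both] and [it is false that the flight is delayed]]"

2

Let S = "the sky is overcast" (False), Q = "the cache is warm" (True), R = "the deadline has passed" (False), P = "the flight is delayed" (False).

#1: This is ((not S nor not Q) -> (not R nor not P)) or not S.

not S = not False = True
not Q = not True = False
not S nor not Q = True nor False = False
not R = not False = True
not P = not False = True
not R nor not P = True nor True = False
(not S nor not Q) -> (not R nor not P) = False -> False = True
not S = not False = True
((not S nor not Q) -> (not R nor not P)) or not S = True or True = True
Hence #1 is true.

#2: Formalization: not R or not ((S xor not Q) nand not P)

not R = not False = True
not Q = not True = False
S xor not Q = False xor False = False
not P = not False = True
(S xor not Q) nand not P = False nand True = True
not ((S xor not Q) nand not P) = not True = False
not R or not ((S xor not Q) nand not P) = True or False = True
Thus #2 is true.

2 of the 2 statements are true (#1, #2).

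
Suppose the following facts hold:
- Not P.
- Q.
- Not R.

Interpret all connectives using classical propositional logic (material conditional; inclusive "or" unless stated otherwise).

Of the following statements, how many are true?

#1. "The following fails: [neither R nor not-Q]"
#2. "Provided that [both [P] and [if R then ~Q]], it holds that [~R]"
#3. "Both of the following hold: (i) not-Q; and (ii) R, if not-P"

1

#1: This is not (R nor not Q).

not Q = not True = False
R nor not Q = False nor False = True
not (R nor not Q) = not True = False
Hence #1 is false.

#2: Parsed as (P and (R -> not Q)) -> not R

not Q = not True = False
R -> not Q = False -> False = True
P and (R -> not Q) = False and True = False
not R = not False = True
(P and (R -> not Q)) -> not R = False -> True = True
Hence #2 is true.

#3: Parsed as not Q and (not P -> R)

not Q = not True = False
not P = not False = True
not P -> R = True -> False = False
not Q and (not P -> R) = False and False = False
So #3 is false.

Count: 1.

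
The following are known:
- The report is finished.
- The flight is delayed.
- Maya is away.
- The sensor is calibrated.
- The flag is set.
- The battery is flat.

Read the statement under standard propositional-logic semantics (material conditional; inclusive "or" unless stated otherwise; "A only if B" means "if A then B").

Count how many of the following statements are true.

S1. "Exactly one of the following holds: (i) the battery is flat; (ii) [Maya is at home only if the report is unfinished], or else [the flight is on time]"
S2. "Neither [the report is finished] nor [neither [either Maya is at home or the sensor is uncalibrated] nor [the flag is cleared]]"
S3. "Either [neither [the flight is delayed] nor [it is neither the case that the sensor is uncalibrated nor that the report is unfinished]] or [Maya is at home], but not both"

0

Let H = "the battery is charged" (F), P = "Maya is at home" (F), S = "the report is finished" (T), D = "the flight is delayed" (T), K = "the sensor is calibrated" (T), V = "the flag is set" (T).

S1: Formalization: ¬H ⊕ ((P → ¬S) ∨ ¬D)

¬H = ¬F = T
¬S = ¬T = F
P → ¬S = F → F = T
¬D = ¬T = F
(P → ¬S) ∨ ¬D = T ∨ F = T
¬H ⊕ ((P → ¬S) ∨ ¬D) = T ⊕ T = F
Hence S1 is false.

S2: Parsed as S ↓ ((P ∨ ¬K) ↓ ¬V)

¬K = ¬T = F
P ∨ ¬K = F ∨ F = F
¬V = ¬T = F
(P ∨ ¬K) ↓ ¬V = F ↓ F = T
S ↓ ((P ∨ ¬K) ↓ ¬V) = T ↓ T = F
So S2 is false.

S3: In symbols: (D ↓ (¬K ↓ ¬S)) ⊕ P

¬K = ¬T = F
¬S = ¬T = F
¬K ↓ ¬S = F ↓ F = T
D ↓ (¬K ↓ ¬S) = T ↓ T = F
(D ↓ (¬K ↓ ¬S)) ⊕ P = F ⊕ F = F
Hence S3 is false.

True statements: 0 (none).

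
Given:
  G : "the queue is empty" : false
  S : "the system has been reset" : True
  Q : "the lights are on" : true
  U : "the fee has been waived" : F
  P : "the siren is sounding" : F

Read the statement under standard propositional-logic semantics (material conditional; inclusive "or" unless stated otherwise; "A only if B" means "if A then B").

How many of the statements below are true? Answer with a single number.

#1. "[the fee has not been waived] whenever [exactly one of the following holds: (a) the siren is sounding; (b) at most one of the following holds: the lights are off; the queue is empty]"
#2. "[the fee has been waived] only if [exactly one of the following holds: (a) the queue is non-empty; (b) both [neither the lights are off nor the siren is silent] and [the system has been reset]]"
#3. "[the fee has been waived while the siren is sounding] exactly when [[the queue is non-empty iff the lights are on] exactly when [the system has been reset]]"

2

#1: In symbols: (P ⊕ (¬Q ↑ G)) → ¬U

¬Q = ¬T = F
¬Q ↑ G = F ↑ F = T
P ⊕ (¬Q ↑ G) = F ⊕ T = T
¬U = ¬F = T
(P ⊕ (¬Q ↑ G)) → ¬U = T → T = T
So #1 is true.

#2: This is U → (¬G ⊕ ((¬Q ↓ ¬P) ∧ S)).

¬G = ¬F = T
¬Q = ¬T = F
¬P = ¬F = T
¬Q ↓ ¬P = F ↓ T = F
(¬Q ↓ ¬P) ∧ S = F ∧ T = F
¬G ⊕ ((¬Q ↓ ¬P) ∧ S) = T ⊕ F = T
U → (¬G ⊕ ((¬Q ↓ ¬P) ∧ S)) = F → T = T
So #2 is true.

#3: In symbols: (U ∧ P) ↔ ((¬G ↔ Q) ↔ S)

U ∧ P = F ∧ F = F
¬G = ¬F = T
¬G ↔ Q = T ↔ T = T
(¬G ↔ Q) ↔ S = T ↔ T = T
(U ∧ P) ↔ ((¬G ↔ Q) ↔ S) = F ↔ T = F
Thus #3 is false.

True statements: 2 (#1, #2).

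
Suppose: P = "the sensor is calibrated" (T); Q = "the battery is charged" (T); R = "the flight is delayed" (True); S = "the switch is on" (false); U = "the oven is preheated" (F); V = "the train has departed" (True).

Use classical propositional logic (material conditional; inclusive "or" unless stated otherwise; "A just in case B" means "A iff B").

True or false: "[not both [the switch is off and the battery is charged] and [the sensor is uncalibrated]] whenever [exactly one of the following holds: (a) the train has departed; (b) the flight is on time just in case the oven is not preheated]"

True.

Formalization: (V xor (~R <-> ~U)) -> ((~S & Q) nand ~P)

~R = ~T = F
~U = ~F = T
~R <-> ~U = F <-> T = F
V xor (~R <-> ~U) = T xor F = T
~S = ~F = T
~S & Q = T & T = T
~P = ~T = F
(~S & Q) nand ~P = T nand F = T
(V xor (~R <-> ~U)) -> ((~S & Q) nand ~P) = T -> T = T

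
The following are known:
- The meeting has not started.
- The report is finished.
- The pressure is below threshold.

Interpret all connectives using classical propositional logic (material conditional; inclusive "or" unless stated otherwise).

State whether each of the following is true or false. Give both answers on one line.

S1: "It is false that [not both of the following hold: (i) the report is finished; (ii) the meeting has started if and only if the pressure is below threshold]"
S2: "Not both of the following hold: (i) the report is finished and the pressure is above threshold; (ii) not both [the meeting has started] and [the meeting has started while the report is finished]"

Let Q = "the report is finished" (True), P = "the meeting has started" (False), R = "the pressure is above threshold" (False).

S1: In symbols: not (Q nand (P iff not R))

not R = not False = True
P iff not R = False iff True = False
Q nand (P iff not R) = True nand False = True
not (Q nand (P iff not R)) = not True = False
Thus S1 is false.

S2: In symbols: (Q and R) nand (P nand (P and Q))

Q and R = True and False = False
P and Q = False and True = False
P nand (P and Q) = False nand False = True
(Q and R) nand (P nand (P and Q)) = False nand True = True
So S2 is true.

S1 false / S2 true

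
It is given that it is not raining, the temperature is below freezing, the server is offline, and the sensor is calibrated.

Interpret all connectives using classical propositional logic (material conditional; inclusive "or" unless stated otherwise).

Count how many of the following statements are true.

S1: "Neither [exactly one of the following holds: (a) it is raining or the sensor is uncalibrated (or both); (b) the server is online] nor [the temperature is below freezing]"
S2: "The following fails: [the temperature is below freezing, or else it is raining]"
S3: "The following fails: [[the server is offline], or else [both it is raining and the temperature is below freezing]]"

0

Let P = "it is raining" (False), S = "the sensor is calibrated" (True), R = "the server is online" (False), Q = "the temperature is below freezing" (True).

S1: Parsed as ((P or not S) xor R) nor Q

not S = not True = False
P or not S = False or False = False
(P or not S) xor R = False xor False = False
((P or not S) xor R) nor Q = False nor True = False
Hence S1 is false.

S2: Parsed as not (Q or P)

Q or P = True or False = True
not (Q or P) = not True = False
Hence S2 is false.

S3: In symbols: not (not R or (P and Q))

not R = not False = True
P and Q = False and True = False
not R or (P and Q) = True or False = True
not (not R or (P and Q)) = not True = False
Thus S3 is false.

0 of the 3 statements are true (none).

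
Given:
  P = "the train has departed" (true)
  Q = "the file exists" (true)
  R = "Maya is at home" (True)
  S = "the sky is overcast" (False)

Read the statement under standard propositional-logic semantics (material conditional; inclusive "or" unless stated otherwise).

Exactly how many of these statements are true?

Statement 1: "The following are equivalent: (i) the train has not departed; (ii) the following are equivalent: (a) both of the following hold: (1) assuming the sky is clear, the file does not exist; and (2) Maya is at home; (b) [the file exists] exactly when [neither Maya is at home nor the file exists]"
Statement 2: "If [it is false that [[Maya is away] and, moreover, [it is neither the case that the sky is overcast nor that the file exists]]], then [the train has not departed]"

0

Statement 1: Formalization: ~P <-> (((~S -> ~Q) & R) <-> (Q <-> (R nor Q)))

~P = ~T = F
~S = ~F = T
~Q = ~T = F
~S -> ~Q = T -> F = F
(~S -> ~Q) & R = F & T = F
R nor Q = T nor T = F
Q <-> (R nor Q) = T <-> F = F
((~S -> ~Q) & R) <-> (Q <-> (R nor Q)) = F <-> F = T
~P <-> (((~S -> ~Q) & R) <-> (Q <-> (R nor Q))) = F <-> T = F
Thus Statement 1 is false.

Statement 2: In symbols: ~(~R & (S nor Q)) -> ~P

~R = ~T = F
S nor Q = F nor T = F
~R & (S nor Q) = F & F = F
~(~R & (S nor Q)) = ~F = T
~P = ~T = F
~(~R & (S nor Q)) -> ~P = T -> F = F
Thus Statement 2 is false.

Count: 0.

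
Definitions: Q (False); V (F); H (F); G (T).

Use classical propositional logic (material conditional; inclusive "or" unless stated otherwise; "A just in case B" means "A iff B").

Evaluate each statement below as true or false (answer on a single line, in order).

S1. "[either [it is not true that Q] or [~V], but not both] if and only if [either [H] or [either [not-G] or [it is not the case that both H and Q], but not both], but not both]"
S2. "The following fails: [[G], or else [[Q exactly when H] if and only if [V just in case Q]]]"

S1 false / S2 false

S1: In symbols: (¬Q ⊕ ¬V) ↔ (H ⊕ (¬G ⊕ (H ↑ Q)))

¬Q = ¬F = T
¬V = ¬F = T
¬Q ⊕ ¬V = T ⊕ T = F
¬G = ¬T = F
H ↑ Q = F ↑ F = T
¬G ⊕ (H ↑ Q) = F ⊕ T = T
H ⊕ (¬G ⊕ (H ↑ Q)) = F ⊕ T = T
(¬Q ⊕ ¬V) ↔ (H ⊕ (¬G ⊕ (H ↑ Q))) = F ↔ T = F
So S1 is false.

S2: In symbols: ¬(G ∨ ((Q ↔ H) ↔ (V ↔ Q)))

Q ↔ H = F ↔ F = T
V ↔ Q = F ↔ F = T
(Q ↔ H) ↔ (V ↔ Q) = T ↔ T = T
G ∨ ((Q ↔ H) ↔ (V ↔ Q)) = T ∨ T = T
¬(G ∨ ((Q ↔ H) ↔ (V ↔ Q))) = ¬T = F
Thus S2 is false.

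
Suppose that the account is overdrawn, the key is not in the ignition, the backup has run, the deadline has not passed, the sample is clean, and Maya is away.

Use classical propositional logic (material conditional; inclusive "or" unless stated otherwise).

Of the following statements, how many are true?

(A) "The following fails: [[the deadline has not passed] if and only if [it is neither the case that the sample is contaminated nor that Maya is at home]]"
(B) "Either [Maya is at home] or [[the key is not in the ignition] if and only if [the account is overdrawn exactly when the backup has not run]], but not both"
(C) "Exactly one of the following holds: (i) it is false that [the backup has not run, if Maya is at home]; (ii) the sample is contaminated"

Let P = "the deadline has passed" (False), S = "the sample is contaminated" (False), W = "Maya is at home" (False), H = "the key is in the ignition" (False), L = "the account is overdrawn" (True), G = "the backup has run" (True).

(A): Parsed as not (not P iff (S nor W))

not P = not False = True
S nor W = False nor False = True
not P iff (S nor W) = True iff True = True
not (not P iff (S nor W)) = not True = False
Thus (A) is false.

(B): This is W xor (not H iff (L iff not G)).

not H = not False = True
not G = not True = False
L iff not G = True iff False = False
not H iff (L iff not G) = True iff False = False
W xor (not H iff (L iff not G)) = False xor False = False
So (B) is false.

(C): Formalization: not (W -> not G) xor S

not G = not True = False
W -> not G = False -> False = True
not (W -> not G) = not True = False
not (W -> not G) xor S = False xor False = False
Hence (C) is false.

True statements: 0 (none).

0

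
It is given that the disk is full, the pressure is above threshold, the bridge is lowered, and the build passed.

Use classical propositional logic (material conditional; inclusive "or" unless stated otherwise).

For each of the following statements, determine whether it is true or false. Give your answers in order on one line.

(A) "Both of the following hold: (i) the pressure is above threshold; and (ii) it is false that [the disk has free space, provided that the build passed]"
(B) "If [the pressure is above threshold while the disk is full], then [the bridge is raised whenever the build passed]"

Let Q = "the pressure is above threshold" (True), S = "the build passed" (True), P = "the disk is full" (True), R = "the bridge is raised" (False).

(A): Parsed as Q and not (S -> not P)

not P = not True = False
S -> not P = True -> False = False
not (S -> not P) = not False = True
Q and not (S -> not P) = True and True = True
Hence (A) is true.

(B): Formalization: (Q and P) -> (S -> R)

Q and P = True and True = True
S -> R = True -> False = False
(Q and P) -> (S -> R) = True -> False = False
Thus (B) is false.

(A) True, (B) False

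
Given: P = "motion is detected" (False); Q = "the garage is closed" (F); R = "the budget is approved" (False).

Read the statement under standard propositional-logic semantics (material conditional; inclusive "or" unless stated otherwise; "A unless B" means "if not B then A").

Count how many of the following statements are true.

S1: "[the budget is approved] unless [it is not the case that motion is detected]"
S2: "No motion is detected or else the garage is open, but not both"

S1: This is R or not P.

not P = not False = True
R or not P = False or True = True
Thus S1 is true.

S2: This is not P xor not Q.

not P = not False = True
not Q = not False = True
not P xor not Q = True xor True = False
Hence S2 is false.

1 of the 2 statements is true.

1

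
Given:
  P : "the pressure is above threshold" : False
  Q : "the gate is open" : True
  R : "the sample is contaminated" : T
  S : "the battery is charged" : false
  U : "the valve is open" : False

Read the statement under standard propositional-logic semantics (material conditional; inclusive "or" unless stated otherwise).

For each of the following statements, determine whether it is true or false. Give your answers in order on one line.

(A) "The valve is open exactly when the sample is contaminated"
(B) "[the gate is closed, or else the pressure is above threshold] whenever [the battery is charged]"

(A): This is U <-> R.

U <-> R = F <-> T = F
Thus (A) is false.

(B): Parsed as S -> (~Q | P)

~Q = ~T = F
~Q | P = F | F = F
S -> (~Q | P) = F -> F = T
Hence (B) is true.

(A) False, (B) True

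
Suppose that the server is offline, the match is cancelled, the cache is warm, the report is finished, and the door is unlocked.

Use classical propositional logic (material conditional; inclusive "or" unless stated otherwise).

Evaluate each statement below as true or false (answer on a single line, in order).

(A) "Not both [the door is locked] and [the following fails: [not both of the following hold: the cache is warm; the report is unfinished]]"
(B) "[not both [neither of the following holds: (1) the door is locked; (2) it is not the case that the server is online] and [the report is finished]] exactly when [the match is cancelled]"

(A) T; (B) T

Let P = "the door is locked" (F), S = "the cache is warm" (T), M = "the report is finished" (T), K = "the server is online" (F), V = "the match is cancelled" (T).

(A): Parsed as P ↑ ¬(S ↑ ¬M)

¬M = ¬T = F
S ↑ ¬M = T ↑ F = T
¬(S ↑ ¬M) = ¬T = F
P ↑ ¬(S ↑ ¬M) = F ↑ F = T
Thus (A) is true.

(B): This is ((P ↓ ¬K) ↑ M) ↔ V.

¬K = ¬F = T
P ↓ ¬K = F ↓ T = F
(P ↓ ¬K) ↑ M = F ↑ T = T
((P ↓ ¬K) ↑ M) ↔ V = T ↔ T = T
Thus (B) is true.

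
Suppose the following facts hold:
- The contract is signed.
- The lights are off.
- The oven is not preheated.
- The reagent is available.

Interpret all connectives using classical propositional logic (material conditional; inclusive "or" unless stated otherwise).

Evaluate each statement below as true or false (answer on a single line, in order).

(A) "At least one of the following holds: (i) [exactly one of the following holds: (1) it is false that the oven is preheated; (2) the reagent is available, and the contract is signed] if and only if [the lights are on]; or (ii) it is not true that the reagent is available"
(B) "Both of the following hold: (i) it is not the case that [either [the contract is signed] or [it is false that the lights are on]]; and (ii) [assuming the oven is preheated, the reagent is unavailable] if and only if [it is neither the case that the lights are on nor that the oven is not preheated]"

Let V = "the oven is preheated" (F), Q = "the reagent is available" (T), M = "the contract is signed" (T), S = "the lights are on" (F).

(A): In symbols: ((¬V ⊕ (Q ∧ M)) ↔ S) ∨ ¬Q

¬V = ¬F = T
Q ∧ M = T ∧ T = T
¬V ⊕ (Q ∧ M) = T ⊕ T = F
(¬V ⊕ (Q ∧ M)) ↔ S = F ↔ F = T
¬Q = ¬T = F
((¬V ⊕ (Q ∧ M)) ↔ S) ∨ ¬Q = T ∨ F = T
Thus (A) is true.

(B): In symbols: ¬(M ∨ ¬S) ∧ ((V → ¬Q) ↔ (S ↓ ¬V))

¬S = ¬F = T
M ∨ ¬S = T ∨ T = T
¬(M ∨ ¬S) = ¬T = F
¬Q = ¬T = F
V → ¬Q = F → F = T
¬V = ¬F = T
S ↓ ¬V = F ↓ T = F
(V → ¬Q) ↔ (S ↓ ¬V) = T ↔ F = F
¬(M ∨ ¬S) ∧ ((V → ¬Q) ↔ (S ↓ ¬V)) = F ∧ F = F
Thus (B) is false.

(A) True / (B) False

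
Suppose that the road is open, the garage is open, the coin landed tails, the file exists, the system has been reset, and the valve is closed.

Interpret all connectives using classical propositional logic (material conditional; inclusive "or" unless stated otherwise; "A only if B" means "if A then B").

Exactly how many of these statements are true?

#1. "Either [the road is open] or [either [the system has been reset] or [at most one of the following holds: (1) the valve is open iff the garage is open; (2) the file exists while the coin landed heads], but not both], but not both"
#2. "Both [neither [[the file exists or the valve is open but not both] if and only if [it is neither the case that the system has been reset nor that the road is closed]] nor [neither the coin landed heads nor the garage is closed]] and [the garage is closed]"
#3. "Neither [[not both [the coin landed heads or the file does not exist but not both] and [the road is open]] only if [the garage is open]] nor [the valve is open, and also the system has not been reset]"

Let P = "the road is closed" (F), U = "the system has been reset" (T), V = "the valve is open" (F), Q = "the garage is closed" (F), S = "the file exists" (T), R = "the coin landed heads" (F).

#1: Formalization: ¬P ⊕ (U ⊕ ((V ↔ ¬Q) ↑ (S ∧ R)))

¬P = ¬F = T
¬Q = ¬F = T
V ↔ ¬Q = F ↔ T = F
S ∧ R = T ∧ F = F
(V ↔ ¬Q) ↑ (S ∧ R) = F ↑ F = T
U ⊕ ((V ↔ ¬Q) ↑ (S ∧ R)) = T ⊕ T = F
¬P ⊕ (U ⊕ ((V ↔ ¬Q) ↑ (S ∧ R))) = T ⊕ F = T
Hence #1 is true.

#2: Parsed as (((S ⊕ V) ↔ (U ↓ P)) ↓ (R ↓ Q)) ∧ Q

S ⊕ V = T ⊕ F = T
U ↓ P = T ↓ F = F
(S ⊕ V) ↔ (U ↓ P) = T ↔ F = F
R ↓ Q = F ↓ F = T
((S ⊕ V) ↔ (U ↓ P)) ↓ (R ↓ Q) = F ↓ T = F
(((S ⊕ V) ↔ (U ↓ P)) ↓ (R ↓ Q)) ∧ Q = F ∧ F = F
Thus #2 is false.

#3: This is (((R ⊕ ¬S) ↑ ¬P) → ¬Q) ↓ (V ∧ ¬U).

¬S = ¬T = F
R ⊕ ¬S = F ⊕ F = F
¬P = ¬F = T
(R ⊕ ¬S) ↑ ¬P = F ↑ T = T
¬Q = ¬F = T
((R ⊕ ¬S) ↑ ¬P) → ¬Q = T → T = T
¬U = ¬T = F
V ∧ ¬U = F ∧ F = F
(((R ⊕ ¬S) ↑ ¬P) → ¬Q) ↓ (V ∧ ¬U) = T ↓ F = F
Thus #3 is false.

Count: 1.

1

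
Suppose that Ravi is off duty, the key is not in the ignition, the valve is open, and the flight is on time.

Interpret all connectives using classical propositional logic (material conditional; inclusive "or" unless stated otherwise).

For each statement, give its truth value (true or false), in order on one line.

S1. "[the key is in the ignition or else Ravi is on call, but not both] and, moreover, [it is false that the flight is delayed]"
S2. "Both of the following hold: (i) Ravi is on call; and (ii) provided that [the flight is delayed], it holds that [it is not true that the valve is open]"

Let Q = "the key is in the ignition" (F), P = "Ravi is on call" (F), S = "the flight is delayed" (F), R = "the valve is open" (T).

S1: In symbols: (Q ⊕ P) ∧ ¬S

Q ⊕ P = F ⊕ F = F
¬S = ¬F = T
(Q ⊕ P) ∧ ¬S = F ∧ T = F
Hence S1 is false.

S2: In symbols: P ∧ (S → ¬R)

¬R = ¬T = F
S → ¬R = F → F = T
P ∧ (S → ¬R) = F ∧ T = F
Thus S2 is false.

S1 F, S2 F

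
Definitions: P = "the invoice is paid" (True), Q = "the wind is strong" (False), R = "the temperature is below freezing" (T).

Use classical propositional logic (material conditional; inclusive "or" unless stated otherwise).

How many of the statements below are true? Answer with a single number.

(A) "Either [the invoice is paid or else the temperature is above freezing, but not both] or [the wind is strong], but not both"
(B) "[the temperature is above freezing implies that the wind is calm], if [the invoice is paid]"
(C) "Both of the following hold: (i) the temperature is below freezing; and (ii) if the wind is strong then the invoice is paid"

3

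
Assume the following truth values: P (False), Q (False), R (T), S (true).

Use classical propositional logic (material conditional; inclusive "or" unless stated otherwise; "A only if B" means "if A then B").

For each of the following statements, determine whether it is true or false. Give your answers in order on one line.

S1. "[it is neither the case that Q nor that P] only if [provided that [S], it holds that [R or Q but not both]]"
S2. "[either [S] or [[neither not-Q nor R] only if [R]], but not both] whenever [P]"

S1 True, S2 True

S1: This is (Q nor P) -> (S -> (R xor Q)).

Q nor P = F nor F = T
R xor Q = T xor F = T
S -> (R xor Q) = T -> T = T
(Q nor P) -> (S -> (R xor Q)) = T -> T = T
Hence S1 is true.

S2: Formalization: P -> (S xor ((~Q nor R) -> R))

~Q = ~F = T
~Q nor R = T nor T = F
(~Q nor R) -> R = F -> T = T
S xor ((~Q nor R) -> R) = T xor T = F
P -> (S xor ((~Q nor R) -> R)) = F -> F = T
So S2 is true.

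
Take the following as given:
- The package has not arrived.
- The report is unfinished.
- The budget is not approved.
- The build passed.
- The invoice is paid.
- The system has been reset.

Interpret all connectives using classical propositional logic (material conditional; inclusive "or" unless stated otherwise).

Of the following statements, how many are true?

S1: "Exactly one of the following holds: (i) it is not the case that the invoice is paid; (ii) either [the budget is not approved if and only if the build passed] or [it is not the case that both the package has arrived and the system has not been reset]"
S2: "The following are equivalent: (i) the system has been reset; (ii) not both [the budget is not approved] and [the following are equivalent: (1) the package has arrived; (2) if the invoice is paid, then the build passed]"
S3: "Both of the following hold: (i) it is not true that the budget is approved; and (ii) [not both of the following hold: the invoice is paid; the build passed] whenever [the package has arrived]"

Let U = "the invoice is paid" (True), R = "the budget is approved" (False), S = "the build passed" (True), P = "the package has arrived" (False), V = "the system has been reset" (True).

S1: Formalization: not U xor ((not R iff S) or (P nand not V))

not U = not True = False
not R = not False = True
not R iff S = True iff True = True
not V = not True = False
P nand not V = False nand False = True
(not R iff S) or (P nand not V) = True or True = True
not U xor ((not R iff S) or (P nand not V)) = False xor True = True
Thus S1 is true.

S2: In symbols: V iff (not R nand (P iff (U -> S)))

not R = not False = True
U -> S = True -> True = True
P iff (U -> S) = False iff True = False
not R nand (P iff (U -> S)) = True nand False = True
V iff (not R nand (P iff (U -> S))) = True iff True = True
Thus S2 is true.

S3: Formalization: not R and (P -> (U nand S))

not R = not False = True
U nand S = True nand True = False
P -> (U nand S) = False -> False = True
not R and (P -> (U nand S)) = True and True = True
Thus S3 is true.

3 of the 3 statements are true (S1, S2, S3).

3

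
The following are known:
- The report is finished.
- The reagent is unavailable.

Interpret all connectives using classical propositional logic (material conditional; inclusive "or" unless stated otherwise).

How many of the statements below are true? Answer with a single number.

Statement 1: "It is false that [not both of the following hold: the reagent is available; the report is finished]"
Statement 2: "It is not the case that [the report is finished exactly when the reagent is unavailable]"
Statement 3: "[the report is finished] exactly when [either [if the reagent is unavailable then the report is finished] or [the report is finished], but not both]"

Let R = "the reagent is available" (F), M = "the report is finished" (T).

Statement 1: In symbols: ~(R nand M)

R nand M = F nand T = T
~(R nand M) = ~T = F
Thus Statement 1 is false.

Statement 2: This is ~(M <-> ~R).

~R = ~F = T
M <-> ~R = T <-> T = T
~(M <-> ~R) = ~T = F
So Statement 2 is false.

Statement 3: Formalization: M <-> ((~R -> M) xor M)

~R = ~F = T
~R -> M = T -> T = T
(~R -> M) xor M = T xor T = F
M <-> ((~R -> M) xor M) = T <-> F = F
Thus Statement 3 is false.

Count: 0.

0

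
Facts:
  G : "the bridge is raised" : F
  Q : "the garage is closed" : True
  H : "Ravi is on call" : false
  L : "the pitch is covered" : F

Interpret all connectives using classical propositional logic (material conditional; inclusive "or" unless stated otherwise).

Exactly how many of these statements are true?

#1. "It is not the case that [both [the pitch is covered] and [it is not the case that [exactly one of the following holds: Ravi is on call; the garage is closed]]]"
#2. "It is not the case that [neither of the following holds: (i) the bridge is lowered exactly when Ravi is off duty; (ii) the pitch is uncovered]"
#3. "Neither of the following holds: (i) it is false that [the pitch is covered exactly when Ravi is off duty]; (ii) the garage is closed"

#1: In symbols: ~(L & ~(H xor Q))

H xor Q = F xor T = T
~(H xor Q) = ~T = F
L & ~(H xor Q) = F & F = F
~(L & ~(H xor Q)) = ~F = T
Hence #1 is true.

#2: Parsed as ~((~G <-> ~H) nor ~L)

~G = ~F = T
~H = ~F = T
~G <-> ~H = T <-> T = T
~L = ~F = T
(~G <-> ~H) nor ~L = T nor T = F
~((~G <-> ~H) nor ~L) = ~F = T
Thus #2 is true.

#3: Parsed as ~(L <-> ~H) nor Q

~H = ~F = T
L <-> ~H = F <-> T = F
~(L <-> ~H) = ~F = T
~(L <-> ~H) nor Q = T nor T = F
Thus #3 is false.

Count: 2.

2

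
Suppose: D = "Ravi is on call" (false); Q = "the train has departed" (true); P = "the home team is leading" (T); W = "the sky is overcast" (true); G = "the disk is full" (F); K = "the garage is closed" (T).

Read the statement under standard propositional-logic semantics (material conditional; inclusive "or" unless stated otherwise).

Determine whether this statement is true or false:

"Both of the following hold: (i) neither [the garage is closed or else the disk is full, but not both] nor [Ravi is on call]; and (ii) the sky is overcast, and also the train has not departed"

Values: K=T, G=F, D=F, W=T, Q=T.
Formalization: ((K xor G) nor D) & (W & ~Q)

K xor G = T xor F = T
(K xor G) nor D = T nor F = F
~Q = ~T = F
W & ~Q = T & F = F
((K xor G) nor D) & (W & ~Q) = F & F = F

False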